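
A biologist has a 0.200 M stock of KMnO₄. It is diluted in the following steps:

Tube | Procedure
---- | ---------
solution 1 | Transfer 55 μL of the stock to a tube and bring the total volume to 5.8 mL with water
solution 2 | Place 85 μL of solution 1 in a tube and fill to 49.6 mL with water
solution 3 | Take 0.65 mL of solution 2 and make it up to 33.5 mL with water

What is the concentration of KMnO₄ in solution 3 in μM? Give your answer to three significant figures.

Step 1: 55 μL brought to 5.8 mL → factor 5800/55 = 105.45
Step 2: 85 μL brought to 49.6 mL → factor 49600/85 = 583.53
Step 3: 0.65 mL brought to 33.5 mL → factor 33.5/0.65 = 51.538
Overall dilution factor = 105.45 × 583.53 × 51.538 = 3.1715 × 10^6
Final = 0.200 M / 3.1715 × 10^6 = 6.306 × 10^-8 M = 0.0631 μM

0.0631 μM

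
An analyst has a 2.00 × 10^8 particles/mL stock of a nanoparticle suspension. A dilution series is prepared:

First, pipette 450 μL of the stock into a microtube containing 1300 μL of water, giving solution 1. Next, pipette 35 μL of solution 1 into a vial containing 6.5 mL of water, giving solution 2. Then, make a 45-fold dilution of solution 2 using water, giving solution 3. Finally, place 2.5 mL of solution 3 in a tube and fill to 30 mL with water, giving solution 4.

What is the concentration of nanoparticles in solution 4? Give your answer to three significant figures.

510 particles/mL

Step 1: 450 μL + 1300 μL = 1750 μL total → factor 1750/450 = 3.8889
Step 2: 35 μL + 6.5 mL = 6535 μL total → factor 6535/35 = 186.71
Step 3: 45-fold → factor 45
Step 4: 2.5 mL brought to 30 mL → factor 30/2.5 = 12
Overall dilution factor = 3.8889 × 186.71 × 45 × 12 = 3.921 × 10^5
Final = 2.00 × 10^8 particles/mL / 3.921 × 10^5 = 510 particles/mL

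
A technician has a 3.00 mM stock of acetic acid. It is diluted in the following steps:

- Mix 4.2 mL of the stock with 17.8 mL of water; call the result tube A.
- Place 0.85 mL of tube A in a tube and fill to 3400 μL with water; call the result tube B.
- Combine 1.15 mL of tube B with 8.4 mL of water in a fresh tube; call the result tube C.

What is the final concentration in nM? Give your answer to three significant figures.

Step 1: 4.2 mL + 17.8 mL = 22 mL total → factor 22/4.2 = 5.2381
Step 2: 0.85 mL brought to 3400 μL → factor 3.4/0.85 = 4
Step 3: 1.15 mL + 8.4 mL = 9.55 mL total → factor 9.55/1.15 = 8.3043
Overall dilution factor = 5.2381 × 4 × 8.3043 = 174
Final = 3.00 mM / 174 = 0.01724 mM = 1.72 × 10^4 nM

1.72 × 10^4 nM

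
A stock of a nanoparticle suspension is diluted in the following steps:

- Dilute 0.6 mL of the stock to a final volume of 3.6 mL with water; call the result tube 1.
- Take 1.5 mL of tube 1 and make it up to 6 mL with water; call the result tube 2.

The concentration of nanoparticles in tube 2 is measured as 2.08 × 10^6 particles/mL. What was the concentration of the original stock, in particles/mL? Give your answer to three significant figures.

4.99 × 10^7 particles/mL

Step 1: 0.6 mL brought to 3.6 mL → factor 3.6/0.6 = 6
Step 2: 1.5 mL brought to 6 mL → factor 6/1.5 = 4
Overall dilution factor = 6 × 4 = 24
Stock = 2.08 × 10^6 particles/mL × 24 = 4.99 × 10^7 particles/mL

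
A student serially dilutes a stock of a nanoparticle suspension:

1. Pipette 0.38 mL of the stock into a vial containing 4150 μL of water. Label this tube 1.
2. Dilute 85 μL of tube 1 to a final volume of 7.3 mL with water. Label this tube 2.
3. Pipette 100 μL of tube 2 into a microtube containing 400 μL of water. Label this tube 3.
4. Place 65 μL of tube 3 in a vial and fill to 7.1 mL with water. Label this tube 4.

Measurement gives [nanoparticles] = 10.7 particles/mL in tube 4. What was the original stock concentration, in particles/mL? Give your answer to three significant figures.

5.98 × 10^6 particles/mL

Step 1: 0.38 mL + 4150 μL = 4.53 mL total → factor 4.53/0.38 = 11.921
Step 2: 85 μL brought to 7.3 mL → factor 7300/85 = 85.882
Step 3: 100 μL + 400 μL = 500 μL total → factor 500/100 = 5
Step 4: 65 μL brought to 7.1 mL → factor 7100/65 = 109.23
Overall dilution factor = 11.921 × 85.882 × 5 × 109.23 = 5.5916 × 10^5
Stock = 10.7 particles/mL × 5.5916 × 10^5 = 5.98 × 10^6 particles/mL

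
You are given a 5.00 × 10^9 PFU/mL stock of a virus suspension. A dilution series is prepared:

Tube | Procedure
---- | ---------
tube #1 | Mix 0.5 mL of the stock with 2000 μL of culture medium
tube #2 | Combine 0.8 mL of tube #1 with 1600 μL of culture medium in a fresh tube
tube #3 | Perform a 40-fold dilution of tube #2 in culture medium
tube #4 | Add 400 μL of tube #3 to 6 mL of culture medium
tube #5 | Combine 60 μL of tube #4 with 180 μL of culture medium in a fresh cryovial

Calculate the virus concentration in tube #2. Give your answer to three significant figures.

Step 1: 0.5 mL + 2000 μL = 2.5 mL total → factor 2.5/0.5 = 5
Step 2: 0.8 mL + 1600 μL = 2.4 mL total → factor 2.4/0.8 = 3
Dilution factor through tube #2 = 5 × 3 = 15
[tube #2] = 5.00 × 10^9 PFU/mL / 15 = 3.33 × 10^8 PFU/mL

3.33 × 10^8 PFU/mL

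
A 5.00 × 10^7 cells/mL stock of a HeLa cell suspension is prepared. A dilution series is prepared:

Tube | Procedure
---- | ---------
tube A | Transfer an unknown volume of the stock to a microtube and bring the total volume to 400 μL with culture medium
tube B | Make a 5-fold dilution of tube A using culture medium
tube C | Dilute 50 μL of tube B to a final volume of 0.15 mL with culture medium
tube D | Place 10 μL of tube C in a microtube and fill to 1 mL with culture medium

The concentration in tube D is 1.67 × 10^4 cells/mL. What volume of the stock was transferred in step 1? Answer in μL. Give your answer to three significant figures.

Step 1: v brought to 400 μL → factor = 400 μL/v
Step 2: 5-fold → factor 5
Step 3: 50 μL brought to 0.15 mL → factor 150/50 = 3
Step 4: 10 μL brought to 1 mL → factor 1000/10 = 100
Product of known-step factors = 1500
Overall factor = 5.00 × 10^7 cells/mL / (1.67 × 10^4 cells/mL) = 2994
Step-1 factor = 2994 / 1500 = 1.996
v = 400 μL / 1.996 = 200 μL

200 μL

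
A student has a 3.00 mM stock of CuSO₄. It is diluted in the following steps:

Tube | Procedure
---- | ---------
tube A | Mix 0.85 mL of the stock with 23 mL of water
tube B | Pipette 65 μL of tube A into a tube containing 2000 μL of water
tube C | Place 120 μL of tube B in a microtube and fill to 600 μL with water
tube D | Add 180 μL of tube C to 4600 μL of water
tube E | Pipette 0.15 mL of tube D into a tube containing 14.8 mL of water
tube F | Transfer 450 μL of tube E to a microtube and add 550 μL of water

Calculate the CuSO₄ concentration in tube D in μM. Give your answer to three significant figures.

Step 1: 0.85 mL + 23 mL = 23.85 mL total → factor 23.85/0.85 = 28.059
Step 2: 65 μL + 2000 μL = 2065 μL total → factor 2065/65 = 31.769
Step 3: 120 μL brought to 600 μL → factor 600/120 = 5
Step 4: 180 μL + 4600 μL = 4780 μL total → factor 4780/180 = 26.556
Dilution factor through tube D = 28.059 × 31.769 × 5 × 26.556 = 1.1836 × 10^5
[tube D] = 3.00 mM / 1.1836 × 10^5 = 2.535 × 10^-5 mM = 0.0253 μM

0.0253 μM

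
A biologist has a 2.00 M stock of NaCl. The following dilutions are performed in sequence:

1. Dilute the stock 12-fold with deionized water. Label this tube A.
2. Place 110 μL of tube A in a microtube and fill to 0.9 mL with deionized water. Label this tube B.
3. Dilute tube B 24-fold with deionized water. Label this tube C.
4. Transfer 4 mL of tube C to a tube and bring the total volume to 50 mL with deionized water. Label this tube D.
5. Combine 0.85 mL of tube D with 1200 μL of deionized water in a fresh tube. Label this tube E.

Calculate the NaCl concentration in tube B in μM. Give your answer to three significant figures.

2.04 × 10^4 μM

Step 1: 12-fold → factor 12
Step 2: 110 μL brought to 0.9 mL → factor 900/110 = 8.1818
Dilution factor through tube B = 12 × 8.1818 = 98.182
[tube B] = 2.00 M / 98.182 = 0.02037 M = 2.04 × 10^4 μM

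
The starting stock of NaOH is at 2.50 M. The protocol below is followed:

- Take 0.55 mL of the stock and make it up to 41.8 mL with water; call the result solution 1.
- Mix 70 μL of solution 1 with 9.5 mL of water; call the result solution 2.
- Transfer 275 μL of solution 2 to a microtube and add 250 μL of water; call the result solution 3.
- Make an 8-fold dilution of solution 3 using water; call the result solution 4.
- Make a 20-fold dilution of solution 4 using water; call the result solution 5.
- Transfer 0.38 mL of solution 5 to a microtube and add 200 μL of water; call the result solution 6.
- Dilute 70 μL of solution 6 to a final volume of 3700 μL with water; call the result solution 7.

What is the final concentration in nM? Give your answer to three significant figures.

9.76 nM

Step 1: 0.55 mL brought to 41.8 mL → factor 41.8/0.55 = 76
Step 2: 70 μL + 9.5 mL = 9570 μL total → factor 9570/70 = 136.71
Step 3: 275 μL + 250 μL = 525 μL total → factor 525/275 = 1.9091
Step 4: 8-fold → factor 8
Step 5: 20-fold → factor 20
Step 6: 0.38 mL + 200 μL = 0.58 mL total → factor 0.58/0.38 = 1.5263
Step 7: 70 μL brought to 3700 μL → factor 3700/70 = 52.857
Overall dilution factor = 76 × 136.71 × 1.9091 × 8 × 20 × 1.5263 × 52.857 = 2.5605 × 10^8
Final = 2.50 M / 2.5605 × 10^8 = 9.764 × 10^-9 M = 9.76 nM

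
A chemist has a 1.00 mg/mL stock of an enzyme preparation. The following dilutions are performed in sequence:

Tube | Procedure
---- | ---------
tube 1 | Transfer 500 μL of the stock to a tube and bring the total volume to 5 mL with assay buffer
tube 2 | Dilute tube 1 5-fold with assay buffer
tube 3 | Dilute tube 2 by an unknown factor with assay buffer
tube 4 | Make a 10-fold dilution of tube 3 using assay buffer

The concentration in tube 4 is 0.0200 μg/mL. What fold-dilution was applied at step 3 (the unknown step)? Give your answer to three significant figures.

100-fold

Step 1: 500 μL brought to 5 mL → factor 5000/500 = 10
Step 2: 5-fold → factor 5
Step 3: unknown factor x
Step 4: 10-fold → factor 10
Product of known-step factors = 500
Overall factor = 1.00 mg/mL / (0.0200 μg/mL) = 50000
x = 50000 / 500 = 100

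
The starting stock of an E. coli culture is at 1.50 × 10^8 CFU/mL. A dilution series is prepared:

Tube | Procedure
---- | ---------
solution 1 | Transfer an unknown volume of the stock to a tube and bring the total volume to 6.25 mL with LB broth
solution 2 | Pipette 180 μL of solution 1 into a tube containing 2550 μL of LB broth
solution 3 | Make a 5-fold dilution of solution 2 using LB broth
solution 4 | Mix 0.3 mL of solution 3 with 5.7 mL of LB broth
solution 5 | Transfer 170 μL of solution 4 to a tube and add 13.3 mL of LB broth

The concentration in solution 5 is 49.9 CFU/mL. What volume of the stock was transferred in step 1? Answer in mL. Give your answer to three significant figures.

Step 1: v brought to 6.25 mL → factor = 6.25 mL/v
Step 2: 180 μL + 2550 μL = 2730 μL total → factor 2730/180 = 15.167
Step 3: 5-fold → factor 5
Step 4: 0.3 mL + 5.7 mL = 6 mL total → factor 6/0.3 = 20
Step 5: 170 μL + 13.3 mL = 13470 μL total → factor 13470/170 = 79.235
Product of known-step factors = 1.2017 × 10^5
Overall factor = 1.50 × 10^8 CFU/mL / (49.9 CFU/mL) = 3.006 × 10^6
Step-1 factor = 3.006 × 10^6 / 1.2017 × 10^5 = 25.014
v = 6.25 mL / 25.014 = 0.250 mL

0.250 mL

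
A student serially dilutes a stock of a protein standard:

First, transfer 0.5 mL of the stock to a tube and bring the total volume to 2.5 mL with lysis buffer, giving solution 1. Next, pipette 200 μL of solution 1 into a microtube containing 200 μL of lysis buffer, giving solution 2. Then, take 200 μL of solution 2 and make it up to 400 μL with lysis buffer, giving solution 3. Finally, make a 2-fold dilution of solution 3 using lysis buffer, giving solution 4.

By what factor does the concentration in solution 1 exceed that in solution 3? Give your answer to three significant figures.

Step 1: 0.5 mL brought to 2.5 mL → factor 2.5/0.5 = 5
Step 2: 200 μL + 200 μL = 400 μL total → factor 400/200 = 2
Step 3: 200 μL brought to 400 μL → factor 400/200 = 2
Dilution factor to solution 1 = 5; to solution 3 = 20
[solution 1]/[solution 3] = (factor to solution 3)/(factor to solution 1) = 20/5 = 4.00

4.00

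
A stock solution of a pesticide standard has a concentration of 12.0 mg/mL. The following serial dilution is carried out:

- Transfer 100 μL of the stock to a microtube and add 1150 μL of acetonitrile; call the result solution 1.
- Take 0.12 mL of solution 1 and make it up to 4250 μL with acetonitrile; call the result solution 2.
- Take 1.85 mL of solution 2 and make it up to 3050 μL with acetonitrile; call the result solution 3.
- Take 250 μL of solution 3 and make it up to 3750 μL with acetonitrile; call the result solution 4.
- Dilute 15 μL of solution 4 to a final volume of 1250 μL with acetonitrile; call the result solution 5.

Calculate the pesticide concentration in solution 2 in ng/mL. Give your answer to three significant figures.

2.71 × 10^4 ng/mL

Step 1: 100 μL + 1150 μL = 1250 μL total → factor 1250/100 = 12.5
Step 2: 0.12 mL brought to 4250 μL → factor 4.25/0.12 = 35.417
Dilution factor through solution 2 = 12.5 × 35.417 = 442.71
[solution 2] = 12.0 mg/mL / 442.71 = 0.02711 mg/mL = 2.71 × 10^4 ng/mL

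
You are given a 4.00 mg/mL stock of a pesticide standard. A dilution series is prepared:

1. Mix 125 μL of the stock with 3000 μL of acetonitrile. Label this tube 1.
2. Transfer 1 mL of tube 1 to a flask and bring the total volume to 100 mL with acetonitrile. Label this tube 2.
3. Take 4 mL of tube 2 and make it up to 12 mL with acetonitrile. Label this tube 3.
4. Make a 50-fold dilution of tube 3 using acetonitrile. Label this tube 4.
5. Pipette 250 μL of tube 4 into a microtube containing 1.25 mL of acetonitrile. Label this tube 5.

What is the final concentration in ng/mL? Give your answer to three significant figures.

1.78 ng/mL

Step 1: 125 μL + 3000 μL = 3125 μL total → factor 3125/125 = 25
Step 2: 1 mL brought to 100 mL → factor 100/1 = 100
Step 3: 4 mL brought to 12 mL → factor 12/4 = 3
Step 4: 50-fold → factor 50
Step 5: 250 μL + 1.25 mL = 1500 μL total → factor 1500/250 = 6
Overall dilution factor = 25 × 100 × 3 × 50 × 6 = 2.25 × 10^6
Final = 4.00 mg/mL / 2.25 × 10^6 = 1.778 × 10^-6 mg/mL = 1.78 ng/mL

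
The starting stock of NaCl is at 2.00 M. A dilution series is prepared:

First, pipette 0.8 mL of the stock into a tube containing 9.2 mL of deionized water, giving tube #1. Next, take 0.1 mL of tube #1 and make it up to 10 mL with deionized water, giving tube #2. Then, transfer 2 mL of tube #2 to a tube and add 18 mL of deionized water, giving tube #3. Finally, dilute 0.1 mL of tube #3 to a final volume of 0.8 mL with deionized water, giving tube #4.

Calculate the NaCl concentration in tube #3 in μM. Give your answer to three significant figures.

Step 1: 0.8 mL + 9.2 mL = 10 mL total → factor 10/0.8 = 12.5
Step 2: 0.1 mL brought to 10 mL → factor 10/0.1 = 100
Step 3: 2 mL + 18 mL = 20 mL total → factor 20/2 = 10
Dilution factor through tube #3 = 12.5 × 100 × 10 = 12500
[tube #3] = 2.00 M / 12500 = 0.0001600 M = 160 μM

160 μM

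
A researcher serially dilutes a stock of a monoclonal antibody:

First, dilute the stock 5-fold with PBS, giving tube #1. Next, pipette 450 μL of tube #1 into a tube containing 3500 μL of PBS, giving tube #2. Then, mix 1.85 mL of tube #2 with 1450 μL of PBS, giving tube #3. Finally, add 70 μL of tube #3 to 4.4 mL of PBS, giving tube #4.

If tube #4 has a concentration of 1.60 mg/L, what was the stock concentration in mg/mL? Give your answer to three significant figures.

8.00 mg/mL

Step 1: 5-fold → factor 5
Step 2: 450 μL + 3500 μL = 3950 μL total → factor 3950/450 = 8.7778
Step 3: 1.85 mL + 1450 μL = 3.3 mL total → factor 3.3/1.85 = 1.7838
Step 4: 70 μL + 4.4 mL = 4470 μL total → factor 4470/70 = 63.857
Overall dilution factor = 5 × 8.7778 × 1.7838 × 63.857 = 4999.3
Stock = 1.60 mg/L × 4999.3 = 7999 mg/L = 8.00 mg/mL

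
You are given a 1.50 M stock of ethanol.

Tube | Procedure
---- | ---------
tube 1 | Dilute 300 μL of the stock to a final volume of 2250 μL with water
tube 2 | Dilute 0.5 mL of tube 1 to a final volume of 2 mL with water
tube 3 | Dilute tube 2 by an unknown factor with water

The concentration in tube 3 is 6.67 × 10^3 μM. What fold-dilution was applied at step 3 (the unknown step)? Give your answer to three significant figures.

Step 1: 300 μL brought to 2250 μL → factor 2250/300 = 7.5
Step 2: 0.5 mL brought to 2 mL → factor 2/0.5 = 4
Step 3: unknown factor x
Product of known-step factors = 30
Overall factor = 1.50 M / (6.67 × 10^3 μM) = 224.89
x = 224.89 / 30 = 7.50

7.50-fold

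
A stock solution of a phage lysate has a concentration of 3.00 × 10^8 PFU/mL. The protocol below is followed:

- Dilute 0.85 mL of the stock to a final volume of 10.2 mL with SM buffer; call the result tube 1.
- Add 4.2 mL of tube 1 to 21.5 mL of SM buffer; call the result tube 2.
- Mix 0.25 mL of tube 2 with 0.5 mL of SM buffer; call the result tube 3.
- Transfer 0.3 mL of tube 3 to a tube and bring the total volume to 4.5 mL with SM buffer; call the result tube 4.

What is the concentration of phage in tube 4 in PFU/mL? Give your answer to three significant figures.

Step 1: 0.85 mL brought to 10.2 mL → factor 10.2/0.85 = 12
Step 2: 4.2 mL + 21.5 mL = 25.7 mL total → factor 25.7/4.2 = 6.119
Step 3: 0.25 mL + 0.5 mL = 0.75 mL total → factor 0.75/0.25 = 3
Step 4: 0.3 mL brought to 4.5 mL → factor 4.5/0.3 = 15
Overall dilution factor = 12 × 6.119 × 3 × 15 = 3304.3
Final = 3.00 × 10^8 PFU/mL / 3304.3 = 9.08 × 10^4 PFU/mL

9.08 × 10^4 PFU/mL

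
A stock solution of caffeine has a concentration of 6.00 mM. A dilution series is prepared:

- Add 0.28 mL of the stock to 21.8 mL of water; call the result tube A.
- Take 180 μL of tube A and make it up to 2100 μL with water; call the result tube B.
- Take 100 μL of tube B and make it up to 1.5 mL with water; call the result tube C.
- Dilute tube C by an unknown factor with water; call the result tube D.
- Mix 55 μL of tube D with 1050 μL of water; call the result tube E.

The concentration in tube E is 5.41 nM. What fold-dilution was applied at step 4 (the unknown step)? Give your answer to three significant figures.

Step 1: 0.28 mL + 21.8 mL = 22.08 mL total → factor 22.08/0.28 = 78.857
Step 2: 180 μL brought to 2100 μL → factor 2100/180 = 11.667
Step 3: 100 μL brought to 1.5 mL → factor 1500/100 = 15
Step 4: unknown factor x
Step 5: 55 μL + 1050 μL = 1105 μL total → factor 1105/55 = 20.091
Product of known-step factors = 2.7725 × 10^5
Overall factor = 6.00 mM / (5.41 nM) = 1.1091 × 10^6
x = 1.1091 × 10^6 / 2.7725 × 10^5 = 4.00

4.00-fold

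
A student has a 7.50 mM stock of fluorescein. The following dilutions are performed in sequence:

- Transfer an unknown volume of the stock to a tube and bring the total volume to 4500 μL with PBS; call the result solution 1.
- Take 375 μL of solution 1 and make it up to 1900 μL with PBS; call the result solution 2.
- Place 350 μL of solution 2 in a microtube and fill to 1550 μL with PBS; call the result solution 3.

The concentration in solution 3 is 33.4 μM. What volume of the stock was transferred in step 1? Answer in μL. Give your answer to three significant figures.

450 μL

Step 1: v brought to 4500 μL → factor = 4500 μL/v
Step 2: 375 μL brought to 1900 μL → factor 1900/375 = 5.0667
Step 3: 350 μL brought to 1550 μL → factor 1550/350 = 4.4286
Product of known-step factors = 22.438
Overall factor = 7.50 mM / (33.4 μM) = 224.55
Step-1 factor = 224.55 / 22.438 = 10.008
v = 4500 μL / 10.008 = 450 μL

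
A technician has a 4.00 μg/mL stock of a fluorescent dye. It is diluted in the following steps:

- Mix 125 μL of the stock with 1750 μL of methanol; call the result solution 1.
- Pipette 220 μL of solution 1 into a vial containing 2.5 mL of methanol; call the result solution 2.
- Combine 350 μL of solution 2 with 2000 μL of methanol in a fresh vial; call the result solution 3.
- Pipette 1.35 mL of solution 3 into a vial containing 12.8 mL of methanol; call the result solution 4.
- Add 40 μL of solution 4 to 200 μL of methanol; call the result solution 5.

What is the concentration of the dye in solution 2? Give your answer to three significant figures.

Step 1: 125 μL + 1750 μL = 1875 μL total → factor 1875/125 = 15
Step 2: 220 μL + 2.5 mL = 2720 μL total → factor 2720/220 = 12.364
Dilution factor through solution 2 = 15 × 12.364 = 185.45
[solution 2] = 4.00 μg/mL / 185.45 = 0.0216 μg/mL

0.0216 μg/mL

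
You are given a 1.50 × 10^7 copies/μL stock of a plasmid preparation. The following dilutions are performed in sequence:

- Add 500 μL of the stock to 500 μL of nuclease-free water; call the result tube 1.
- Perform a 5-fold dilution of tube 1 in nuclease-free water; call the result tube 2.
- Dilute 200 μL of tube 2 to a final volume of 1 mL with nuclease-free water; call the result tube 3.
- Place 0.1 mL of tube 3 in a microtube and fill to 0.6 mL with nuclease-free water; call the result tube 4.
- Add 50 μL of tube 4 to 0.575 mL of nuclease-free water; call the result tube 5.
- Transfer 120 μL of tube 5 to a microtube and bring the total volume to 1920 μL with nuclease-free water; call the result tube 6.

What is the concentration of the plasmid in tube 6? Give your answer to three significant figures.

Step 1: 500 μL + 500 μL = 1000 μL total → factor 1000/500 = 2
Step 2: 5-fold → factor 5
Step 3: 200 μL brought to 1 mL → factor 1000/200 = 5
Step 4: 0.1 mL brought to 0.6 mL → factor 0.6/0.1 = 6
Step 5: 50 μL + 0.575 mL = 625 μL total → factor 625/50 = 12.5
Step 6: 120 μL brought to 1920 μL → factor 1920/120 = 16
Overall dilution factor = 2 × 5 × 5 × 6 × 12.5 × 16 = 60000
Final = 1.50 × 10^7 copies/μL / 60000 = 250 copies/μL

250 copies/μL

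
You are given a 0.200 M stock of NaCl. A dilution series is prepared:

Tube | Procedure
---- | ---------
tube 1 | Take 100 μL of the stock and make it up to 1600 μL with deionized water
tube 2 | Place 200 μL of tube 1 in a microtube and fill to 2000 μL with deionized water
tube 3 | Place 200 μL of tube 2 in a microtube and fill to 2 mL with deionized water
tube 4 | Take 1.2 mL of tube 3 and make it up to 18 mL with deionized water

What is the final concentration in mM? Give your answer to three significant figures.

0.00833 mM

Step 1: 100 μL brought to 1600 μL → factor 1600/100 = 16
Step 2: 200 μL brought to 2000 μL → factor 2000/200 = 10
Step 3: 200 μL brought to 2 mL → factor 2000/200 = 10
Step 4: 1.2 mL brought to 18 mL → factor 18/1.2 = 15
Overall dilution factor = 16 × 10 × 10 × 15 = 24000
Final = 0.200 M / 24000 = 8.333 × 10^-6 M = 0.00833 mM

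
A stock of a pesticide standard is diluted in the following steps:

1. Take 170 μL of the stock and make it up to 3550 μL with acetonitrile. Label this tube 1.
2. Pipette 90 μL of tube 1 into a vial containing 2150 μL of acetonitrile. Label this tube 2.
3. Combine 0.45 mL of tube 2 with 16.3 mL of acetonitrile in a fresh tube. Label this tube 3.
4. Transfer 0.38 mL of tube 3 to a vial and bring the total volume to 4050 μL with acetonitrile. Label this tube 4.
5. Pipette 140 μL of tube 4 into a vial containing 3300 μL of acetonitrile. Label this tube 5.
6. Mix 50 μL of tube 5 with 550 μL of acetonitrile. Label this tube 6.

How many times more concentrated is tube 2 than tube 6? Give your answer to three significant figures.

1.17 × 10^5

Step 1: 170 μL brought to 3550 μL → factor 3550/170 = 20.882
Step 2: 90 μL + 2150 μL = 2240 μL total → factor 2240/90 = 24.889
Step 3: 0.45 mL + 16.3 mL = 16.75 mL total → factor 16.75/0.45 = 37.222
Step 4: 0.38 mL brought to 4050 μL → factor 4.05/0.38 = 10.658
Step 5: 140 μL + 3300 μL = 3440 μL total → factor 3440/140 = 24.571
Step 6: 50 μL + 550 μL = 600 μL total → factor 600/50 = 12
Dilution factor to tube 2 = 519.74; to tube 6 = 6.0795 × 10^7
[tube 2]/[tube 6] = (factor to tube 6)/(factor to tube 2) = 6.0795 × 10^7/519.74 = 1.17 × 10^5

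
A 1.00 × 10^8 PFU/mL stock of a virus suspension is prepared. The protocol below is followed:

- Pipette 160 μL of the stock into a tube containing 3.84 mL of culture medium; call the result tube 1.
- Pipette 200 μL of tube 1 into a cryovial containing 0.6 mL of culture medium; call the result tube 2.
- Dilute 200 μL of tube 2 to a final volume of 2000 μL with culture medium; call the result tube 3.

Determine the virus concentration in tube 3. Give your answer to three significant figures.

1.00 × 10^5 PFU/mL

Step 1: 160 μL + 3.84 mL = 4000 μL total → factor 4000/160 = 25
Step 2: 200 μL + 0.6 mL = 800 μL total → factor 800/200 = 4
Step 3: 200 μL brought to 2000 μL → factor 2000/200 = 10
Overall dilution factor = 25 × 4 × 10 = 1000
Final = 1.00 × 10^8 PFU/mL / 1000 = 1.00 × 10^5 PFU/mL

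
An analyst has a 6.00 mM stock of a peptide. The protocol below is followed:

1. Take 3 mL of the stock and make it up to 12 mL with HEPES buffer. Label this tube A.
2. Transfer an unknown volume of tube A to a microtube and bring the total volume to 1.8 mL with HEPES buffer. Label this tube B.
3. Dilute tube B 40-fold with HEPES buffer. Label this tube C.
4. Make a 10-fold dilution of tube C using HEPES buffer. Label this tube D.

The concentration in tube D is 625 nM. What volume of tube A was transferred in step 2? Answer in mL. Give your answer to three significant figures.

0.300 mL

Step 1: 3 mL brought to 12 mL → factor 12/3 = 4
Step 2: v brought to 1.8 mL → factor = 1.8 mL/v
Step 3: 40-fold → factor 40
Step 4: 10-fold → factor 10
Product of known-step factors = 1600
Overall factor = 6.00 mM / (625 nM) = 9600
Step-2 factor = 9600 / 1600 = 6
v = 1.8 mL / 6 = 0.300 mL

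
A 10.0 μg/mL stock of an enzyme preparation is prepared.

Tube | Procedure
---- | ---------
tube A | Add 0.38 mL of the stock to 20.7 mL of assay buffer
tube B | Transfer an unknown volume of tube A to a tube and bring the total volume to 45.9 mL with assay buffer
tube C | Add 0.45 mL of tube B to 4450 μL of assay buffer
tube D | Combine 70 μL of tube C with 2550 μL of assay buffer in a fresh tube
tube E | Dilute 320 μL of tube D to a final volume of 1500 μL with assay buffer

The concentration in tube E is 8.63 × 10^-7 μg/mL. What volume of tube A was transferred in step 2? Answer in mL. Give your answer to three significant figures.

Step 1: 0.38 mL + 20.7 mL = 21.08 mL total → factor 21.08/0.38 = 55.474
Step 2: v brought to 45.9 mL → factor = 45.9 mL/v
Step 3: 0.45 mL + 4450 μL = 4.9 mL total → factor 4.9/0.45 = 10.889
Step 4: 70 μL + 2550 μL = 2620 μL total → factor 2620/70 = 37.429
Step 5: 320 μL brought to 1500 μL → factor 1500/320 = 4.6875
Product of known-step factors = 1.0598 × 10^5
Overall factor = 10.0 μg/mL / (8.63 × 10^-7 μg/mL) = 1.1587 × 10^7
Step-2 factor = 1.1587 × 10^7 / 1.0598 × 10^5 = 109.34
v = 45.9 mL / 109.34 = 0.420 mL

0.420 mL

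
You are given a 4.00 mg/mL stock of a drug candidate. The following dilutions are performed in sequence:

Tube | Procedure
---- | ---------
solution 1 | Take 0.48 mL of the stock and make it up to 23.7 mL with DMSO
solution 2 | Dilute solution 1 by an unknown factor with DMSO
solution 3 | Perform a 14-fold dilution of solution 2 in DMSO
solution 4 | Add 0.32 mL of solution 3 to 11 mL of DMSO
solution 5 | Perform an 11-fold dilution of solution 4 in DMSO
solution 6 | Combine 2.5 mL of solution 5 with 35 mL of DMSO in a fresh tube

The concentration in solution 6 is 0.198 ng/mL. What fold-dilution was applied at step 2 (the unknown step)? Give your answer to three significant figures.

5.01-fold

Step 1: 0.48 mL brought to 23.7 mL → factor 23.7/0.48 = 49.375
Step 2: unknown factor x
Step 3: 14-fold → factor 14
Step 4: 0.32 mL + 11 mL = 11.32 mL total → factor 11.32/0.32 = 35.375
Step 5: 11-fold → factor 11
Step 6: 2.5 mL + 35 mL = 37.5 mL total → factor 37.5/2.5 = 15
Product of known-step factors = 4.0347 × 10^6
Overall factor = 4.00 mg/mL / (0.198 ng/mL) = 2.0202 × 10^7
x = 2.0202 × 10^7 / 4.0347 × 10^6 = 5.01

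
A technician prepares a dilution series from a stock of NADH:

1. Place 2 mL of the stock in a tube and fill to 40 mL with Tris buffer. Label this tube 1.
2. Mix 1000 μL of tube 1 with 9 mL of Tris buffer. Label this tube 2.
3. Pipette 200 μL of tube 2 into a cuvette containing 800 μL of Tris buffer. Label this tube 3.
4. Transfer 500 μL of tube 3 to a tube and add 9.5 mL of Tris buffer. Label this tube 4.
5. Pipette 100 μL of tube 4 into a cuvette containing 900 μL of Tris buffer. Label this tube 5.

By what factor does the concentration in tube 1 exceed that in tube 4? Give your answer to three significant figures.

1.00 × 10^3

Step 1: 2 mL brought to 40 mL → factor 40/2 = 20
Step 2: 1000 μL + 9 mL = 10000 μL total → factor 10000/1000 = 10
Step 3: 200 μL + 800 μL = 1000 μL total → factor 1000/200 = 5
Step 4: 500 μL + 9.5 mL = 10000 μL total → factor 10000/500 = 20
Dilution factor to tube 1 = 20; to tube 4 = 20000
[tube 1]/[tube 4] = (factor to tube 4)/(factor to tube 1) = 20000/20 = 1.00 × 10^3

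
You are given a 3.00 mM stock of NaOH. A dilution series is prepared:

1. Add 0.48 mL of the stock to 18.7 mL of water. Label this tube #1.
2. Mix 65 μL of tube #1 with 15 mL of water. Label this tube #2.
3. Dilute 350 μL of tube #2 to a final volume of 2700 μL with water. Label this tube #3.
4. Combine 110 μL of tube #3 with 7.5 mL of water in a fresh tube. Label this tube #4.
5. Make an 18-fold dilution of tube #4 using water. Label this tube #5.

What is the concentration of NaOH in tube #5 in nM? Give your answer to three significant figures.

0.0337 nM

Step 1: 0.48 mL + 18.7 mL = 19.18 mL total → factor 19.18/0.48 = 39.958
Step 2: 65 μL + 15 mL = 15065 μL total → factor 15065/65 = 231.77
Step 3: 350 μL brought to 2700 μL → factor 2700/350 = 7.7143
Step 4: 110 μL + 7.5 mL = 7610 μL total → factor 7610/110 = 69.182
Step 5: 18-fold → factor 18
Overall dilution factor = 39.958 × 231.77 × 7.7143 × 69.182 × 18 = 8.8966 × 10^7
Final = 3.00 mM / 8.8966 × 10^7 = 3.372 × 10^-8 mM = 0.0337 nM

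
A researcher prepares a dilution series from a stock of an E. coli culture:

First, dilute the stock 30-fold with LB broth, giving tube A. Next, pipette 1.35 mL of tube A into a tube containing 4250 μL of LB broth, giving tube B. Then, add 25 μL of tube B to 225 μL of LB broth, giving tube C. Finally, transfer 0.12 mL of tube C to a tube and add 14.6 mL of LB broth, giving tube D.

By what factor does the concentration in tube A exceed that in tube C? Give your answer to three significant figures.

Step 1: 30-fold → factor 30
Step 2: 1.35 mL + 4250 μL = 5.6 mL total → factor 5.6/1.35 = 4.1481
Step 3: 25 μL + 225 μL = 250 μL total → factor 250/25 = 10
Dilution factor to tube A = 30; to tube C = 1244.4
[tube A]/[tube C] = (factor to tube C)/(factor to tube A) = 1244.4/30 = 41.5

41.5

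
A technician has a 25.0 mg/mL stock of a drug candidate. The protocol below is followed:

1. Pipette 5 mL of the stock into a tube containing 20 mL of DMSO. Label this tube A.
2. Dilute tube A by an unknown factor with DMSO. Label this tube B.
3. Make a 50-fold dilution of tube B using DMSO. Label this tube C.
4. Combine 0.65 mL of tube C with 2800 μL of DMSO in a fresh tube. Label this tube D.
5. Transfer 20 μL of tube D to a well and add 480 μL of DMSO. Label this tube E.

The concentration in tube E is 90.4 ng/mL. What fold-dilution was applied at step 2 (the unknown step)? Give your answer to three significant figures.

8.34-fold

Step 1: 5 mL + 20 mL = 25 mL total → factor 25/5 = 5
Step 2: unknown factor x
Step 3: 50-fold → factor 50
Step 4: 0.65 mL + 2800 μL = 3.45 mL total → factor 3.45/0.65 = 5.3077
Step 5: 20 μL + 480 μL = 500 μL total → factor 500/20 = 25
Product of known-step factors = 33173
Overall factor = 25.0 mg/mL / (90.4 ng/mL) = 2.7655 × 10^5
x = 2.7655 × 10^5 / 33173 = 8.34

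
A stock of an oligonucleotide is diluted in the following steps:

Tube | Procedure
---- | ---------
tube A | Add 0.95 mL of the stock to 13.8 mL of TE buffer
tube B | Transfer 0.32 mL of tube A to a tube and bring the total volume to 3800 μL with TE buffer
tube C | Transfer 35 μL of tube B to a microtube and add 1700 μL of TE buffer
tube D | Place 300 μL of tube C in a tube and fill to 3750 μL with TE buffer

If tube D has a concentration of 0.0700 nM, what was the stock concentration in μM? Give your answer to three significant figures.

8.00 μM

Step 1: 0.95 mL + 13.8 mL = 14.75 mL total → factor 14.75/0.95 = 15.526
Step 2: 0.32 mL brought to 3800 μL → factor 3.8/0.32 = 11.875
Step 3: 35 μL + 1700 μL = 1735 μL total → factor 1735/35 = 49.571
Step 4: 300 μL brought to 3750 μL → factor 3750/300 = 12.5
Overall dilution factor = 15.526 × 11.875 × 49.571 × 12.5 = 1.1425 × 10^5
Stock = 0.0700 nM × 1.1425 × 10^5 = 7997 nM = 8.00 μM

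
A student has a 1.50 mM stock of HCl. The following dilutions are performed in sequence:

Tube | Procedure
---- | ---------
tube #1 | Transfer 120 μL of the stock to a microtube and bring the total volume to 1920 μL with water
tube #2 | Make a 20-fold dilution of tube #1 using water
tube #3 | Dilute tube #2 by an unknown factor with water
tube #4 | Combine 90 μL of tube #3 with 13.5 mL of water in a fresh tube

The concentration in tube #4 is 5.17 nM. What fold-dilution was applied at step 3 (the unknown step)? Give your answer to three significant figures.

Step 1: 120 μL brought to 1920 μL → factor 1920/120 = 16
Step 2: 20-fold → factor 20
Step 3: unknown factor x
Step 4: 90 μL + 13.5 mL = 13590 μL total → factor 13590/90 = 151
Product of known-step factors = 48320
Overall factor = 1.50 mM / (5.17 nM) = 2.9014 × 10^5
x = 2.9014 × 10^5 / 48320 = 6.00

6.00-fold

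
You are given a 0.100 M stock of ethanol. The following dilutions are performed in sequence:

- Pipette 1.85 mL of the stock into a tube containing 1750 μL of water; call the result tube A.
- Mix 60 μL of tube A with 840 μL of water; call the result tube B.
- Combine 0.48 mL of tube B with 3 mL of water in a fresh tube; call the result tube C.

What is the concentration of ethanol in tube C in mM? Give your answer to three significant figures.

0.473 mM

Step 1: 1.85 mL + 1750 μL = 3.6 mL total → factor 3.6/1.85 = 1.9459
Step 2: 60 μL + 840 μL = 900 μL total → factor 900/60 = 15
Step 3: 0.48 mL + 3 mL = 3.48 mL total → factor 3.48/0.48 = 7.25
Overall dilution factor = 1.9459 × 15 × 7.25 = 211.62
Final = 0.100 M / 211.62 = 0.0004725 M = 0.473 mM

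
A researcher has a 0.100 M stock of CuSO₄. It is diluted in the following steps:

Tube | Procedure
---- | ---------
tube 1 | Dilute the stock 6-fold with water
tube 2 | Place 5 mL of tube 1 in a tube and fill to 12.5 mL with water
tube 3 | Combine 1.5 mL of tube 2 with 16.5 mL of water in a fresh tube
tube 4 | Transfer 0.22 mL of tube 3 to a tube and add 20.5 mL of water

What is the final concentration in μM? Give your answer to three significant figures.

5.90 μM

Step 1: 6-fold → factor 6
Step 2: 5 mL brought to 12.5 mL → factor 12.5/5 = 2.5
Step 3: 1.5 mL + 16.5 mL = 18 mL total → factor 18/1.5 = 12
Step 4: 0.22 mL + 20.5 mL = 20.72 mL total → factor 20.72/0.22 = 94.182
Overall dilution factor = 6 × 2.5 × 12 × 94.182 = 16953
Final = 0.100 M / 16953 = 5.899 × 10^-6 M = 5.90 μM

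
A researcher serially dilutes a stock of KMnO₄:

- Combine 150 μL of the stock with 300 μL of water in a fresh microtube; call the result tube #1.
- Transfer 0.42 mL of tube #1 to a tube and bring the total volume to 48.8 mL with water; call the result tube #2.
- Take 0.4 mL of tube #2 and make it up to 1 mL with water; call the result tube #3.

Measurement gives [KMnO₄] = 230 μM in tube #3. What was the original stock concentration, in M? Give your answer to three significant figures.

0.200 M

Step 1: 150 μL + 300 μL = 450 μL total → factor 450/150 = 3
Step 2: 0.42 mL brought to 48.8 mL → factor 48.8/0.42 = 116.19
Step 3: 0.4 mL brought to 1 mL → factor 1/0.4 = 2.5
Overall dilution factor = 3 × 116.19 × 2.5 = 871.43
Stock = 230 μM × 871.43 = 2.004 × 10^5 μM = 0.200 M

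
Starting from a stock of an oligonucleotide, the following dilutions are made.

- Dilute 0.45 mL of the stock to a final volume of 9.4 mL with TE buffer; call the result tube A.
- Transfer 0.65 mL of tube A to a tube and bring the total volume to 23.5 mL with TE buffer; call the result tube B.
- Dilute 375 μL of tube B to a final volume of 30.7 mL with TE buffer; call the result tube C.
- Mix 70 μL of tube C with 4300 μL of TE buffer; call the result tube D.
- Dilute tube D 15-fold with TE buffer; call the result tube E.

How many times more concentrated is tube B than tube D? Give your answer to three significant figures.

Step 1: 0.45 mL brought to 9.4 mL → factor 9.4/0.45 = 20.889
Step 2: 0.65 mL brought to 23.5 mL → factor 23.5/0.65 = 36.154
Step 3: 375 μL brought to 30.7 mL → factor 30700/375 = 81.867
Step 4: 70 μL + 4300 μL = 4370 μL total → factor 4370/70 = 62.429
Dilution factor to tube B = 755.21; to tube D = 3.8598 × 10^6
[tube B]/[tube D] = (factor to tube D)/(factor to tube B) = 3.8598 × 10^6/755.21 = 5.11 × 10^3

5.11 × 10^3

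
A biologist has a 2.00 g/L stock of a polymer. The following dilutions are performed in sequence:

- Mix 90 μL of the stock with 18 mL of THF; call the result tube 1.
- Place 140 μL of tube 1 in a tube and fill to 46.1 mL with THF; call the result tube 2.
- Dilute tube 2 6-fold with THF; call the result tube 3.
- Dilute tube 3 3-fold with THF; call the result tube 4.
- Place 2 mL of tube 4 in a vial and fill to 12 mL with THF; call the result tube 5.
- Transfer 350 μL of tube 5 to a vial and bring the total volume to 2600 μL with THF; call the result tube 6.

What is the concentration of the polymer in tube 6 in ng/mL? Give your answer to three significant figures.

Step 1: 90 μL + 18 mL = 18090 μL total → factor 18090/90 = 201
Step 2: 140 μL brought to 46.1 mL → factor 46100/140 = 329.29
Step 3: 6-fold → factor 6
Step 4: 3-fold → factor 3
Step 5: 2 mL brought to 12 mL → factor 12/2 = 6
Step 6: 350 μL brought to 2600 μL → factor 2600/350 = 7.4286
Overall dilution factor = 201 × 329.29 × 6 × 3 × 6 × 7.4286 = 5.31 × 10^7
Final = 2.00 g/L / 5.31 × 10^7 = 3.766 × 10^-8 g/L = 0.0377 ng/mL

0.0377 ng/mL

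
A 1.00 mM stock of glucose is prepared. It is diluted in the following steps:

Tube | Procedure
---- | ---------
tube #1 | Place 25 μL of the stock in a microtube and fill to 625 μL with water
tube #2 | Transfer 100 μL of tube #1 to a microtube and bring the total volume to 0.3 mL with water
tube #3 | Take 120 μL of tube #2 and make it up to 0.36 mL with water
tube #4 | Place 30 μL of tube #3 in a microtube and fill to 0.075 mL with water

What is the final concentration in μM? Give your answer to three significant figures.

1.78 μM

Step 1: 25 μL brought to 625 μL → factor 625/25 = 25
Step 2: 100 μL brought to 0.3 mL → factor 300/100 = 3
Step 3: 120 μL brought to 0.36 mL → factor 360/120 = 3
Step 4: 30 μL brought to 0.075 mL → factor 75/30 = 2.5
Overall dilution factor = 25 × 3 × 3 × 2.5 = 562.5
Final = 1.00 mM / 562.5 = 0.001778 mM = 1.78 μM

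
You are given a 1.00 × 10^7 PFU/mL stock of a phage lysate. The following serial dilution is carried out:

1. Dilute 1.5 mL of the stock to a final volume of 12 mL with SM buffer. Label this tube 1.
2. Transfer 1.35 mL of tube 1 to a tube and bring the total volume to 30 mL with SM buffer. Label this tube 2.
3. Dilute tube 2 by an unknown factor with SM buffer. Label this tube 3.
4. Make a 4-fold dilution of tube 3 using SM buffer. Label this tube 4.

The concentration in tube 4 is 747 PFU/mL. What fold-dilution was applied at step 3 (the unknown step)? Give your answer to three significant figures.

18.8-fold

Step 1: 1.5 mL brought to 12 mL → factor 12/1.5 = 8
Step 2: 1.35 mL brought to 30 mL → factor 30/1.35 = 22.222
Step 3: unknown factor x
Step 4: 4-fold → factor 4
Product of known-step factors = 711.11
Overall factor = 1.00 × 10^7 PFU/mL / (747 PFU/mL) = 13387
x = 13387 / 711.11 = 18.8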